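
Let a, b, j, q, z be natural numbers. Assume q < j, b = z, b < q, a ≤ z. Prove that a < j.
b < q and q < j, so b < j. Since b = z, z < j. Since a ≤ z, a < j.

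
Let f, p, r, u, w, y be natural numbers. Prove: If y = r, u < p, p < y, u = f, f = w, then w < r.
Because u = f and f = w, u = w. u < p, so w < p. y = r and p < y, so p < r. Since w < p, w < r.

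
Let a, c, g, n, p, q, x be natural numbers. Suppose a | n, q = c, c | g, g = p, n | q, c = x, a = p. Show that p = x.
a = p and a | n, therefore p | n. Since n | q, p | q. Since q = c, p | c. Since g = p and c | g, c | p. Since p | c, p = c. c = x, so p = x.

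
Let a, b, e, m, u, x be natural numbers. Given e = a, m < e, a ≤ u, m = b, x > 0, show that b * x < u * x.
Because m = b and m < e, b < e. Since e = a, b < a. Since a ≤ u, b < u. Using x > 0 and multiplying by a positive, b * x < u * x.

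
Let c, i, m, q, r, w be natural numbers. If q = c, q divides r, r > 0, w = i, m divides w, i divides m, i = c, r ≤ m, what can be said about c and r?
c = r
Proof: q = c and q divides r, therefore c divides r. r > 0, so c ≤ r. w = i and m divides w, hence m divides i. Since i divides m, m = i. i = c, so m = c. r ≤ m, so r ≤ c. Since c ≤ r, c = r.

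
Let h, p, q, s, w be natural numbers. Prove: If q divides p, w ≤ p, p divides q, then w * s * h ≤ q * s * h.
p divides q and q divides p, hence p = q. Since w ≤ p, w ≤ q. By multiplying by a non-negative, w * s ≤ q * s. By multiplying by a non-negative, w * s * h ≤ q * s * h.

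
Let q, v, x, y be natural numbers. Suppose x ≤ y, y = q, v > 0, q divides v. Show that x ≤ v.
Because y = q and x ≤ y, x ≤ q. q divides v and v > 0, therefore q ≤ v. x ≤ q, so x ≤ v.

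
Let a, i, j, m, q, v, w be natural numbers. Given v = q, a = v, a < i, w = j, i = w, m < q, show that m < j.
i = w and w = j, therefore i = j. Because a = v and a < i, v < i. Since v = q, q < i. m < q, so m < i. Since i = j, m < j.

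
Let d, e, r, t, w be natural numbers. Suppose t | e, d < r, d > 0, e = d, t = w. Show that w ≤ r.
e = d and t | e, therefore t | d. d > 0, so t ≤ d. d < r, so t < r. t = w, so w < r. Then w ≤ r.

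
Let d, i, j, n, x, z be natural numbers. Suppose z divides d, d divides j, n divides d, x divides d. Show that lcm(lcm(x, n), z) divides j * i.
x divides d and n divides d, therefore lcm(x, n) divides d. z divides d, so lcm(lcm(x, n), z) divides d. Since d divides j, lcm(lcm(x, n), z) divides j. Then lcm(lcm(x, n), z) divides j * i.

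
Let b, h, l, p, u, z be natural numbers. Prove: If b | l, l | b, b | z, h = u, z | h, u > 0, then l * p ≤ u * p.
b | l and l | b, thus b = l. From h = u and z | h, z | u. b | z, so b | u. Since u > 0, b ≤ u. Since b = l, l ≤ u. Then l * p ≤ u * p.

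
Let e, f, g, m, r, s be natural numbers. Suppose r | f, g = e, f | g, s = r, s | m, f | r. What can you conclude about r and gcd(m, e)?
r | gcd(m, e)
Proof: s = r and s | m, thus r | m. Since f | r and r | f, f = r. From f | g, r | g. Since g = e, r | e. Since r | m, r | gcd(m, e).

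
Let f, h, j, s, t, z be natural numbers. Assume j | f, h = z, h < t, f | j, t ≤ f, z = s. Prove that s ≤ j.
h = z and z = s, thus h = s. f | j and j | f, therefore f = j. h < t and t ≤ f, hence h < f. Because f = j, h < j. Since h = s, s < j. Then s ≤ j.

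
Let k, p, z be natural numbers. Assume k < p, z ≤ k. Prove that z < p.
z ≤ k and k < p. By transitivity, z < p.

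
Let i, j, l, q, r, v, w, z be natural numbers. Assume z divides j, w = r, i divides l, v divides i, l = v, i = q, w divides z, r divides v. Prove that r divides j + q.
w divides z and z divides j, hence w divides j. Since w = r, r divides j. Because l = v and i divides l, i divides v. Since v divides i, v = i. Since i = q, v = q. Since r divides v, r divides q. Since r divides j, r divides j + q.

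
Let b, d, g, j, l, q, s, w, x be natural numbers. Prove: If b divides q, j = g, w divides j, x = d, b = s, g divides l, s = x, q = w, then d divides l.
Because b = s and s = x, b = x. Since b divides q, x divides q. From q = w, x divides w. Since x = d, d divides w. Since j = g and w divides j, w divides g. d divides w, so d divides g. g divides l, so d divides l.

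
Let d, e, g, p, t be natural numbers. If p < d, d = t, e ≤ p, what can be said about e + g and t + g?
e + g < t + g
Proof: From e ≤ p and p < d, e < d. Since d = t, e < t. Then e + g < t + g.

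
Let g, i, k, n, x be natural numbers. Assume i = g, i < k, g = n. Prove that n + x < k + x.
Because i = g and g = n, i = n. Since i < k, n < k. Then n + x < k + x.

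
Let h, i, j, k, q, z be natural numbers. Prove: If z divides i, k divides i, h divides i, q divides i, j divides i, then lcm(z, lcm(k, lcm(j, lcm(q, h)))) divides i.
From q divides i and h divides i, lcm(q, h) divides i. Because j divides i, lcm(j, lcm(q, h)) divides i. Since k divides i, lcm(k, lcm(j, lcm(q, h))) divides i. z divides i, so lcm(z, lcm(k, lcm(j, lcm(q, h)))) divides i.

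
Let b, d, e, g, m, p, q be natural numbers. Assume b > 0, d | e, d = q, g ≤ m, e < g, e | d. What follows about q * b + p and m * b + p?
q * b + p < m * b + p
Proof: e | d and d | e, hence e = d. Since d = q, e = q. Since e < g and g ≤ m, e < m. e = q, so q < m. b > 0, so q * b < m * b. Then q * b + p < m * b + p.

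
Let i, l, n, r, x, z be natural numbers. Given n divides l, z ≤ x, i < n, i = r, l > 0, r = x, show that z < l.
i = r and r = x, so i = x. n divides l and l > 0, hence n ≤ l. Since i < n, i < l. i = x, so x < l. Since z ≤ x, z < l.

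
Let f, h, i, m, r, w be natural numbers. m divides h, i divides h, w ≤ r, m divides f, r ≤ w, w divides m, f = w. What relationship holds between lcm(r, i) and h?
lcm(r, i) divides h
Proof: f = w and m divides f, therefore m divides w. w divides m, so m = w. w ≤ r and r ≤ w, therefore w = r. Since m = w, m = r. m divides h, so r divides h. i divides h, so lcm(r, i) divides h.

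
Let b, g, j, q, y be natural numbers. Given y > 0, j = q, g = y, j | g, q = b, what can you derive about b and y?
b ≤ y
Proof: Because j = q and q = b, j = b. j | g, so b | g. Since g = y, b | y. Since y > 0, b ≤ y.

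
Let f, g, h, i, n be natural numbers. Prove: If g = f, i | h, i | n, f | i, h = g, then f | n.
h = g and i | h, so i | g. Since g = f, i | f. Because f | i, i = f. i | n, so f | n.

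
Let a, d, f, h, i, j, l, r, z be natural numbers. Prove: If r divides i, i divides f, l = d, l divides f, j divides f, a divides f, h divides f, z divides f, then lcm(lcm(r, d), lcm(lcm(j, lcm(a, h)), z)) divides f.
r divides i and i divides f, so r divides f. l = d and l divides f, hence d divides f. Since r divides f, lcm(r, d) divides f. a divides f and h divides f, therefore lcm(a, h) divides f. j divides f, so lcm(j, lcm(a, h)) divides f. Since z divides f, lcm(lcm(j, lcm(a, h)), z) divides f. lcm(r, d) divides f, so lcm(lcm(r, d), lcm(lcm(j, lcm(a, h)), z)) divides f.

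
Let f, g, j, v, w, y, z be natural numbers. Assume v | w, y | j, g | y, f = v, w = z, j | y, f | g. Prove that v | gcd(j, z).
y | j and j | y, so y = j. From f = v and f | g, v | g. g | y, so v | y. From y = j, v | j. Because w = z and v | w, v | z. From v | j, v | gcd(j, z).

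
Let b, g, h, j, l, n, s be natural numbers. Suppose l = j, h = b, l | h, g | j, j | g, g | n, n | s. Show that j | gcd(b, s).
From h = b and l | h, l | b. Because l = j, j | b. g | j and j | g, therefore g = j. Because g | n and n | s, g | s. Since g = j, j | s. j | b, so j | gcd(b, s).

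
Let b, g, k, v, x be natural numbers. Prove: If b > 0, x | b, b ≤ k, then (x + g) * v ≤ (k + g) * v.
From x | b and b > 0, x ≤ b. b ≤ k, so x ≤ k. Then x + g ≤ k + g. Then (x + g) * v ≤ (k + g) * v.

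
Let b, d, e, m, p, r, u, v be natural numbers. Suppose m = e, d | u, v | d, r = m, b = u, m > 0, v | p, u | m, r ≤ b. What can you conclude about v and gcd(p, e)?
v | gcd(p, e)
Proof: u | m and m > 0, so u ≤ m. b = u and r ≤ b, hence r ≤ u. Since r = m, m ≤ u. u ≤ m, so u = m. Since m = e, u = e. Since v | d and d | u, v | u. u = e, so v | e. Since v | p, v | gcd(p, e).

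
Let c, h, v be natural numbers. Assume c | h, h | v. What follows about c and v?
c | v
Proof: c | h and h | v. By transitivity, c | v.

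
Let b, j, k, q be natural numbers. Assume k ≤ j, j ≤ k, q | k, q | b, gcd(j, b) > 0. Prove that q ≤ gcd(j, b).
k ≤ j and j ≤ k, therefore k = j. Since q | k, q | j. q | b, so q | gcd(j, b). Since gcd(j, b) > 0, q ≤ gcd(j, b).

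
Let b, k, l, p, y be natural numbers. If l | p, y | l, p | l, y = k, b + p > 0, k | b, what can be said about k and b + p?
k ≤ b + p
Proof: l | p and p | l, thus l = p. From y = k and y | l, k | l. l = p, so k | p. Since k | b, k | b + p. Since b + p > 0, k ≤ b + p.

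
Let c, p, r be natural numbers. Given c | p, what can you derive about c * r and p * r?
c * r | p * r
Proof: c | p. By multiplying both sides, c * r | p * r.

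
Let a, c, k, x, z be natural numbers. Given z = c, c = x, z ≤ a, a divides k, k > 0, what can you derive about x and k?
x ≤ k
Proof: z = c and c = x, so z = x. a divides k and k > 0, so a ≤ k. Since z ≤ a, z ≤ k. Since z = x, x ≤ k.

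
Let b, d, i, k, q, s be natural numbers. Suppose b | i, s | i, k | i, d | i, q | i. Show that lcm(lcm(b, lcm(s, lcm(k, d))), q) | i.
Since k | i and d | i, lcm(k, d) | i. s | i, so lcm(s, lcm(k, d)) | i. From b | i, lcm(b, lcm(s, lcm(k, d))) | i. Since q | i, lcm(lcm(b, lcm(s, lcm(k, d))), q) | i.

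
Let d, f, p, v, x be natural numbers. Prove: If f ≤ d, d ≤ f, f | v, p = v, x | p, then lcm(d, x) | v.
Since f ≤ d and d ≤ f, f = d. Since f | v, d | v. p = v and x | p, hence x | v. d | v, so lcm(d, x) | v.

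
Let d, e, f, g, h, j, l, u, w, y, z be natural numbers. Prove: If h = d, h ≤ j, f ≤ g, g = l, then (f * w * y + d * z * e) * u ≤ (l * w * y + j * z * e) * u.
g = l and f ≤ g, hence f ≤ l. Then f * w ≤ l * w. Then f * w * y ≤ l * w * y. Since h = d and h ≤ j, d ≤ j. Then d * z ≤ j * z. Then d * z * e ≤ j * z * e. Because f * w * y ≤ l * w * y, f * w * y + d * z * e ≤ l * w * y + j * z * e. Then (f * w * y + d * z * e) * u ≤ (l * w * y + j * z * e) * u.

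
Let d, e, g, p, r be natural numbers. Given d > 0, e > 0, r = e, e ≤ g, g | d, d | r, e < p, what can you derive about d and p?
d < p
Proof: g | d and d > 0, so g ≤ d. e ≤ g, so e ≤ d. From r = e and d | r, d | e. Since e > 0, d ≤ e. Since e ≤ d, e = d. Since e < p, d < p.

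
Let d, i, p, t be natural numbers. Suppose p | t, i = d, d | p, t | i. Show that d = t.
d | p and p | t, hence d | t. i = d and t | i, therefore t | d. Since d | t, d = t.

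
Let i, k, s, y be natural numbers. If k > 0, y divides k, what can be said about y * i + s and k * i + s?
y * i + s ≤ k * i + s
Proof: y divides k and k > 0, thus y ≤ k. By multiplying by a non-negative, y * i ≤ k * i. Then y * i + s ≤ k * i + s.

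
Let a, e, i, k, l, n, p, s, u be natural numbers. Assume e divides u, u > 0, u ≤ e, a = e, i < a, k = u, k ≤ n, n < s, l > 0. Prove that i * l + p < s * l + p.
e divides u and u > 0, so e ≤ u. u ≤ e, so e = u. a = e and i < a, so i < e. Since e = u, i < u. Since k ≤ n and n < s, k < s. Since k = u, u < s. Since i < u, i < s. Using l > 0, by multiplying by a positive, i * l < s * l. Then i * l + p < s * l + p.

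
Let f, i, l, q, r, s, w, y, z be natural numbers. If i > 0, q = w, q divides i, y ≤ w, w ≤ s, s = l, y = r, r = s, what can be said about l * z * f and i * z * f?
l * z * f ≤ i * z * f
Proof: y = r and r = s, therefore y = s. y ≤ w, so s ≤ w. w ≤ s, so w = s. Since s = l, w = l. q = w and q divides i, hence w divides i. Since i > 0, w ≤ i. From w = l, l ≤ i. By multiplying by a non-negative, l * z ≤ i * z. By multiplying by a non-negative, l * z * f ≤ i * z * f.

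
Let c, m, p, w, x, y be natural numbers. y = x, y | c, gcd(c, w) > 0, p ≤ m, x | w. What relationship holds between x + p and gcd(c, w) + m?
x + p ≤ gcd(c, w) + m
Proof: Because y = x and y | c, x | c. Since x | w, x | gcd(c, w). Since gcd(c, w) > 0, x ≤ gcd(c, w). p ≤ m, so x + p ≤ gcd(c, w) + m.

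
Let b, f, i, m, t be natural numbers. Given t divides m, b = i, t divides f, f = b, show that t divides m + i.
f = b and t divides f, hence t divides b. From b = i, t divides i. Since t divides m, t divides m + i.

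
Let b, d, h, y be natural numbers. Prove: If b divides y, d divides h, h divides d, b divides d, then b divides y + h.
d divides h and h divides d, so d = h. Since b divides d, b divides h. From b divides y, b divides y + h.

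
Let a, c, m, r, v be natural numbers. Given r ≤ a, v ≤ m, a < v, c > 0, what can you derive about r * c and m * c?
r * c < m * c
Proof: From r ≤ a and a < v, r < v. Since v ≤ m, r < m. Because c > 0, by multiplying by a positive, r * c < m * c.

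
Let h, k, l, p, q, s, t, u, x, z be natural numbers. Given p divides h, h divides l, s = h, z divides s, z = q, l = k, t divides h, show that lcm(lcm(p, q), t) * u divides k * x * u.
z = q and z divides s, therefore q divides s. s = h, so q divides h. Since p divides h, lcm(p, q) divides h. Since t divides h, lcm(lcm(p, q), t) divides h. l = k and h divides l, thus h divides k. Since lcm(lcm(p, q), t) divides h, lcm(lcm(p, q), t) divides k. Then lcm(lcm(p, q), t) divides k * x. Then lcm(lcm(p, q), t) * u divides k * x * u.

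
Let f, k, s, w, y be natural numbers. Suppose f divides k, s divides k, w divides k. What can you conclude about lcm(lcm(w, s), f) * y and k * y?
lcm(lcm(w, s), f) * y divides k * y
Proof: Because w divides k and s divides k, lcm(w, s) divides k. Since f divides k, lcm(lcm(w, s), f) divides k. Then lcm(lcm(w, s), f) * y divides k * y.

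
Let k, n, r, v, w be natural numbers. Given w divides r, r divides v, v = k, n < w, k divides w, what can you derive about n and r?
n < r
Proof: v = k and r divides v, therefore r divides k. Since k divides w, r divides w. w divides r, so w = r. Since n < w, n < r.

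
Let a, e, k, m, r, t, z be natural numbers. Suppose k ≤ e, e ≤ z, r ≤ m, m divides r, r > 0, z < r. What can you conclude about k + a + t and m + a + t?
k + a + t < m + a + t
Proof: k ≤ e and e ≤ z, thus k ≤ z. Since m divides r and r > 0, m ≤ r. r ≤ m, so r = m. Since z < r, z < m. Since k ≤ z, k < m. Then k + a < m + a. Then k + a + t < m + a + t.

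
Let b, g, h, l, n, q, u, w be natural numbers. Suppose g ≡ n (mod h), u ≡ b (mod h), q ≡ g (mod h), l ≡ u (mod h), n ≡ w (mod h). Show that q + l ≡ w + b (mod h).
q ≡ g (mod h) and g ≡ n (mod h), so q ≡ n (mod h). Since n ≡ w (mod h), q ≡ w (mod h). Since l ≡ u (mod h) and u ≡ b (mod h), l ≡ b (mod h). q ≡ w (mod h), so q + l ≡ w + b (mod h).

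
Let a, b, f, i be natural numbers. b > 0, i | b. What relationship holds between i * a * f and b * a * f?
i * a * f ≤ b * a * f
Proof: Because i | b and b > 0, i ≤ b. Then i * a ≤ b * a. Then i * a * f ≤ b * a * f.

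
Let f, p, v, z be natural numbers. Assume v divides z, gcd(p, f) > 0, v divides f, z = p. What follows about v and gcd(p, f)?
v ≤ gcd(p, f)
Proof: z = p and v divides z, thus v divides p. v divides f, so v divides gcd(p, f). Because gcd(p, f) > 0, v ≤ gcd(p, f).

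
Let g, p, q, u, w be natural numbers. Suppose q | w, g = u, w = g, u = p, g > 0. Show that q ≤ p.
g = u and u = p, so g = p. w = g and q | w, hence q | g. g > 0, so q ≤ g. From g = p, q ≤ p.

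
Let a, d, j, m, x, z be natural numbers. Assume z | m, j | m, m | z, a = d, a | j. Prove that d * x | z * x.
Because m | z and z | m, m = z. a = d and a | j, thus d | j. Since j | m, d | m. Since m = z, d | z. Then d * x | z * x.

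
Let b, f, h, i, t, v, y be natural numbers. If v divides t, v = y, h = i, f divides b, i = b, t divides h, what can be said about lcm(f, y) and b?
lcm(f, y) divides b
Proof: Because h = i and i = b, h = b. Because v divides t and t divides h, v divides h. Since h = b, v divides b. Since v = y, y divides b. Since f divides b, lcm(f, y) divides b.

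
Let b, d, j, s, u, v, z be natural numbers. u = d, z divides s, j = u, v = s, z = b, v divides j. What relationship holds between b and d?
b divides d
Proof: j = u and u = d, hence j = d. Since v = s and v divides j, s divides j. Since j = d, s divides d. z divides s, so z divides d. z = b, so b divides d.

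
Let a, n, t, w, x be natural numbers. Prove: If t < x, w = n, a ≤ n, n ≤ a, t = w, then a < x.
t = w and w = n, hence t = n. n ≤ a and a ≤ n, therefore n = a. Because t = n, t = a. Since t < x, a < x.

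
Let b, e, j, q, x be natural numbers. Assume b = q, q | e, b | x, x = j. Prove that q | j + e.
b = q and b | x, thus q | x. Because x = j, q | j. Since q | e, q | j + e.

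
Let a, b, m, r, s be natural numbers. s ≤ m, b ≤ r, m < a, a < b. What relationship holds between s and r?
s < r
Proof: From m < a and a < b, m < b. Since b ≤ r, m < r. s ≤ m, so s < r.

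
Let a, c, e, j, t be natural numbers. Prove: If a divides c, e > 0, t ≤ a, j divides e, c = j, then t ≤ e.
From c = j and a divides c, a divides j. Since j divides e, a divides e. e > 0, so a ≤ e. t ≤ a, so t ≤ e.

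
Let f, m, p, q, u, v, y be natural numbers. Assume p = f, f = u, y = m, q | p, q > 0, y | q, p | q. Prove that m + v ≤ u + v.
q | p and p | q, thus q = p. Since p = f, q = f. f = u, so q = u. y = m and y | q, thus m | q. Since q > 0, m ≤ q. Since q = u, m ≤ u. Then m + v ≤ u + v.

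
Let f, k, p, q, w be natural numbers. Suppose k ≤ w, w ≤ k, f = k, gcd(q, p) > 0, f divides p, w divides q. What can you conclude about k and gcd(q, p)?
k ≤ gcd(q, p)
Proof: From w ≤ k and k ≤ w, w = k. Since w divides q, k divides q. f = k and f divides p, so k divides p. Because k divides q, k divides gcd(q, p). Since gcd(q, p) > 0, k ≤ gcd(q, p).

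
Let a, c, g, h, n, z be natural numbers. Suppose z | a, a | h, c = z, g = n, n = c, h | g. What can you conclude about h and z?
h = z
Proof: Since g = n and h | g, h | n. Since n = c, h | c. Since c = z, h | z. z | a and a | h, thus z | h. Since h | z, h = z.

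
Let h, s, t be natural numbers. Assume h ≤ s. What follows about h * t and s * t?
h * t ≤ s * t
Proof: Since h ≤ s, by multiplying by a non-negative, h * t ≤ s * t.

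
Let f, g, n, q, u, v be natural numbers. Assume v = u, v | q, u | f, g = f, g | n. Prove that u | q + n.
From v = u and v | q, u | q. g = f and g | n, thus f | n. Since u | f, u | n. u | q, so u | q + n.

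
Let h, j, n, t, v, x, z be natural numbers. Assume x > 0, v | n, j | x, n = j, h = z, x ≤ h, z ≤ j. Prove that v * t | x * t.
j | x and x > 0, therefore j ≤ x. Because h = z and x ≤ h, x ≤ z. Since z ≤ j, x ≤ j. Since j ≤ x, j = x. From n = j and v | n, v | j. Since j = x, v | x. Then v * t | x * t.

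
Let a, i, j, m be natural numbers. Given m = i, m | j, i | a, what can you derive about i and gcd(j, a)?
i | gcd(j, a)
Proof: m = i and m | j, hence i | j. i | a, so i | gcd(j, a).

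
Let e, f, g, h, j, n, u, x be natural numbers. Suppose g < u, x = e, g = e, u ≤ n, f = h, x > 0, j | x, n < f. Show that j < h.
From j | x and x > 0, j ≤ x. Since x = e, j ≤ e. g = e and g < u, therefore e < u. Because u ≤ n, e < n. j ≤ e, so j < n. f = h and n < f, hence n < h. Since j < n, j < h.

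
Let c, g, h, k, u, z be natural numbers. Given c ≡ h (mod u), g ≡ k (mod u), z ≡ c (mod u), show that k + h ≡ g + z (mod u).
z ≡ c (mod u) and c ≡ h (mod u), therefore z ≡ h (mod u). g ≡ k (mod u), so g + z ≡ k + h (mod u). Then k + h ≡ g + z (mod u).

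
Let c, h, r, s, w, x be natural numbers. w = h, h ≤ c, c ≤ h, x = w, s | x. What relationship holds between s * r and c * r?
s * r | c * r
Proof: Because h ≤ c and c ≤ h, h = c. w = h, so w = c. Since x = w and s | x, s | w. Since w = c, s | c. Then s * r | c * r.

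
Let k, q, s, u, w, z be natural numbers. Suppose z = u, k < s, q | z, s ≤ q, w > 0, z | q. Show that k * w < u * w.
From q | z and z | q, q = z. Since z = u, q = u. Since s ≤ q, s ≤ u. k < s, so k < u. Since w > 0, k * w < u * w.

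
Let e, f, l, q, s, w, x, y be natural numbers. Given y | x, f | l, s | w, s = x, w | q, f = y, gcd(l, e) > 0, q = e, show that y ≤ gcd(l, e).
f = y and f | l, so y | l. s = x and s | w, therefore x | w. w | q, so x | q. y | x, so y | q. q = e, so y | e. Since y | l, y | gcd(l, e). Since gcd(l, e) > 0, y ≤ gcd(l, e).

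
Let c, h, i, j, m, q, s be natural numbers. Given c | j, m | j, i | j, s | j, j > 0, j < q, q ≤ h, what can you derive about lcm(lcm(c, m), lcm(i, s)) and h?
lcm(lcm(c, m), lcm(i, s)) < h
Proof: From c | j and m | j, lcm(c, m) | j. Since i | j and s | j, lcm(i, s) | j. Since lcm(c, m) | j, lcm(lcm(c, m), lcm(i, s)) | j. Since j > 0, lcm(lcm(c, m), lcm(i, s)) ≤ j. Since j < q, lcm(lcm(c, m), lcm(i, s)) < q. Since q ≤ h, lcm(lcm(c, m), lcm(i, s)) < h.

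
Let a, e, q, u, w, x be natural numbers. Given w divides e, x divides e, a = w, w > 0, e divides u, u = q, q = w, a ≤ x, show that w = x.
Since a = w and a ≤ x, w ≤ x. u = q and e divides u, hence e divides q. Because q = w, e divides w. Since w divides e, e = w. Because x divides e, x divides w. Since w > 0, x ≤ w. Since w ≤ x, w = x.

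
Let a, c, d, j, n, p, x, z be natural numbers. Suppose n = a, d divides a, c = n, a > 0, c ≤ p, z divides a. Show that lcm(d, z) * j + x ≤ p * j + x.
Since d divides a and z divides a, lcm(d, z) divides a. a > 0, so lcm(d, z) ≤ a. c = n and n = a, therefore c = a. Since c ≤ p, a ≤ p. lcm(d, z) ≤ a, so lcm(d, z) ≤ p. By multiplying by a non-negative, lcm(d, z) * j ≤ p * j. Then lcm(d, z) * j + x ≤ p * j + x.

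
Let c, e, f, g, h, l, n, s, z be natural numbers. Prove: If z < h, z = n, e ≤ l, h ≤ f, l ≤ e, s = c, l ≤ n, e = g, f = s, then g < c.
l ≤ e and e ≤ l, thus l = e. Since e = g, l = g. Since z = n and z < h, n < h. f = s and h ≤ f, thus h ≤ s. Since n < h, n < s. Since l ≤ n, l < s. Because s = c, l < c. Because l = g, g < c.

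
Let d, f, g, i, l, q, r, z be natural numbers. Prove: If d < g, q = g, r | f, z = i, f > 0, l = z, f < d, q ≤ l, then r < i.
Since r | f and f > 0, r ≤ f. Since f < d, r < d. d < g, so r < g. l = z and z = i, hence l = i. Because q = g and q ≤ l, g ≤ l. Since l = i, g ≤ i. r < g, so r < i.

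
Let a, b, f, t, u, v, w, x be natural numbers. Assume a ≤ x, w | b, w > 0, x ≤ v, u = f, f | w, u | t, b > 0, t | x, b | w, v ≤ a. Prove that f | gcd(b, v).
From w | b and b > 0, w ≤ b. Since b | w and w > 0, b ≤ w. Since w ≤ b, w = b. f | w, so f | b. v ≤ a and a ≤ x, hence v ≤ x. x ≤ v, so x = v. u | t and t | x, therefore u | x. u = f, so f | x. x = v, so f | v. Because f | b, f | gcd(b, v).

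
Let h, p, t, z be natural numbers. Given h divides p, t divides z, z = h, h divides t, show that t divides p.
Because z = h and t divides z, t divides h. h divides t, so h = t. Since h divides p, t divides p.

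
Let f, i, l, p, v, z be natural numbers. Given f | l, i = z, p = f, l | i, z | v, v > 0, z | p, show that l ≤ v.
p = f and z | p, so z | f. f | l, so z | l. i = z and l | i, thus l | z. z | l, so z = l. z | v, so l | v. Since v > 0, l ≤ v.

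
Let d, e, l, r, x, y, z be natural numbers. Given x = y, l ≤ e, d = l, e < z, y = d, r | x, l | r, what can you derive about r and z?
r < z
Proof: y = d and d = l, hence y = l. Because x = y and r | x, r | y. Since y = l, r | l. Since l | r, l = r. From l ≤ e and e < z, l < z. l = r, so r < z.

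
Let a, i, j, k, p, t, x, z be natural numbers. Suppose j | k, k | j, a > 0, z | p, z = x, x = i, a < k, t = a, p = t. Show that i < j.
k | j and j | k, therefore k = j. z = x and x = i, thus z = i. p = t and z | p, thus z | t. Since t = a, z | a. Since a > 0, z ≤ a. Since z = i, i ≤ a. Since a < k, i < k. k = j, so i < j.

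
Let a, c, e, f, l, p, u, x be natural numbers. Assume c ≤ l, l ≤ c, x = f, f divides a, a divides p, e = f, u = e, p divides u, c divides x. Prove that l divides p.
c ≤ l and l ≤ c, therefore c = l. f divides a and a divides p, so f divides p. u = e and p divides u, hence p divides e. Since e = f, p divides f. f divides p, so f = p. Since x = f, x = p. c divides x, so c divides p. Since c = l, l divides p.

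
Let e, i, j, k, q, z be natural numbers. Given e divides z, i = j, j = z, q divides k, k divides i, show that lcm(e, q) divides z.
i = j and j = z, thus i = z. Because q divides k and k divides i, q divides i. i = z, so q divides z. e divides z, so lcm(e, q) divides z.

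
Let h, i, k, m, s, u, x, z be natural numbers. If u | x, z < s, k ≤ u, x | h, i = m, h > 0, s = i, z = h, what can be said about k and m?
k < m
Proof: u | x and x | h, hence u | h. Since h > 0, u ≤ h. Because k ≤ u, k ≤ h. s = i and i = m, so s = m. z = h and z < s, so h < s. Since s = m, h < m. k ≤ h, so k < m.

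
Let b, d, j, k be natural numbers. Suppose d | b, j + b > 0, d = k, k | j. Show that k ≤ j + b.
Since d = k and d | b, k | b. Since k | j, k | j + b. j + b > 0, so k ≤ j + b.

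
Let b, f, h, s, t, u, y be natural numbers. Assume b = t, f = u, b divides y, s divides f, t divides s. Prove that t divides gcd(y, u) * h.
b = t and b divides y, thus t divides y. From t divides s and s divides f, t divides f. f = u, so t divides u. Since t divides y, t divides gcd(y, u). Then t divides gcd(y, u) * h.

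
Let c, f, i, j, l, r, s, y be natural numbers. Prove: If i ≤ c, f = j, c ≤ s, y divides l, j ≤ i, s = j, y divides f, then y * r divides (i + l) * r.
Because i ≤ c and c ≤ s, i ≤ s. Since s = j, i ≤ j. j ≤ i, so j = i. f = j, so f = i. Since y divides f, y divides i. Because y divides l, y divides i + l. Then y * r divides (i + l) * r.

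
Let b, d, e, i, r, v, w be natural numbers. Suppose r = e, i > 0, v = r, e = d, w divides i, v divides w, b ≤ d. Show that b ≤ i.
Because v = r and r = e, v = e. e = d, so v = d. v divides w and w divides i, hence v divides i. i > 0, so v ≤ i. v = d, so d ≤ i. b ≤ d, so b ≤ i.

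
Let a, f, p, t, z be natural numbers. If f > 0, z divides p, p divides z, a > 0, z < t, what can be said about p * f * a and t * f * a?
p * f * a < t * f * a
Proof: z divides p and p divides z, so z = p. Since z < t, p < t. Using f > 0, by multiplying by a positive, p * f < t * f. Using a > 0, by multiplying by a positive, p * f * a < t * f * a.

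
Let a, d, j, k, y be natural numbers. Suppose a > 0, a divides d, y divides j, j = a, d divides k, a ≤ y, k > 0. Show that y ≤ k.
j = a and y divides j, so y divides a. a > 0, so y ≤ a. Because a ≤ y, a = y. Since a divides d and d divides k, a divides k. Since k > 0, a ≤ k. Because a = y, y ≤ k.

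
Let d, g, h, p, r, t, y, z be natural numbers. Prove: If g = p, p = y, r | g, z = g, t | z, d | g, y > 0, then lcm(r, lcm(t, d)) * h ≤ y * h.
g = p and p = y, thus g = y. z = g and t | z, hence t | g. d | g, so lcm(t, d) | g. r | g, so lcm(r, lcm(t, d)) | g. g = y, so lcm(r, lcm(t, d)) | y. y > 0, so lcm(r, lcm(t, d)) ≤ y. Then lcm(r, lcm(t, d)) * h ≤ y * h.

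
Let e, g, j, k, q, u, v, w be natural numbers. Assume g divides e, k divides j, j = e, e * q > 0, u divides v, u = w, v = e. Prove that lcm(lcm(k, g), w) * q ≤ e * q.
j = e and k divides j, thus k divides e. Since g divides e, lcm(k, g) divides e. Because u = w and u divides v, w divides v. Since v = e, w divides e. Since lcm(k, g) divides e, lcm(lcm(k, g), w) divides e. Then lcm(lcm(k, g), w) * q divides e * q. Since e * q > 0, lcm(lcm(k, g), w) * q ≤ e * q.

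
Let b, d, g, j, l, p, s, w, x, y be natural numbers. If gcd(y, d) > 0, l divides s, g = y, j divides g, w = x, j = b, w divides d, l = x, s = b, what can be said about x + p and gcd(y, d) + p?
x + p ≤ gcd(y, d) + p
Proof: s = b and l divides s, therefore l divides b. Since l = x, x divides b. g = y and j divides g, so j divides y. Since j = b, b divides y. Since x divides b, x divides y. Since w = x and w divides d, x divides d. Since x divides y, x divides gcd(y, d). Since gcd(y, d) > 0, x ≤ gcd(y, d). Then x + p ≤ gcd(y, d) + p.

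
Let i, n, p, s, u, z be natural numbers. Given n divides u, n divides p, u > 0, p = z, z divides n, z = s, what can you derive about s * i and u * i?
s * i ≤ u * i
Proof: p = z and n divides p, so n divides z. Since z divides n, n = z. n divides u, so z divides u. Since u > 0, z ≤ u. z = s, so s ≤ u. By multiplying by a non-negative, s * i ≤ u * i.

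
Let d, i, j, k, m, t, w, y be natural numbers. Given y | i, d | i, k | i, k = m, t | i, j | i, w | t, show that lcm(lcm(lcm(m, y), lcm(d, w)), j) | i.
k = m and k | i, therefore m | i. Since y | i, lcm(m, y) | i. Because w | t and t | i, w | i. Since d | i, lcm(d, w) | i. Since lcm(m, y) | i, lcm(lcm(m, y), lcm(d, w)) | i. Because j | i, lcm(lcm(lcm(m, y), lcm(d, w)), j) | i.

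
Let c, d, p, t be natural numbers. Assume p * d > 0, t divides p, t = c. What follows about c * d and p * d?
c * d ≤ p * d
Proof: t = c and t divides p, thus c divides p. Then c * d divides p * d. p * d > 0, so c * d ≤ p * d.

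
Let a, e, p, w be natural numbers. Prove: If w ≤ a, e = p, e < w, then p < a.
e = p and e < w, thus p < w. w ≤ a, so p < a.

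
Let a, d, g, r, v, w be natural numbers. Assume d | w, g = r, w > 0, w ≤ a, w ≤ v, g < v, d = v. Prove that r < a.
Because d | w and w > 0, d ≤ w. Because d = v, v ≤ w. w ≤ v, so v = w. g < v, so g < w. Since g = r, r < w. w ≤ a, so r < a.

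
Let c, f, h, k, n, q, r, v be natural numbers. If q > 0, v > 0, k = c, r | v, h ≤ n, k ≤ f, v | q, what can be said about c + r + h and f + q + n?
c + r + h ≤ f + q + n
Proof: k = c and k ≤ f, thus c ≤ f. Since r | v and v > 0, r ≤ v. Because v | q and q > 0, v ≤ q. Since r ≤ v, r ≤ q. Since h ≤ n, r + h ≤ q + n. c ≤ f, so c + r + h ≤ f + q + n.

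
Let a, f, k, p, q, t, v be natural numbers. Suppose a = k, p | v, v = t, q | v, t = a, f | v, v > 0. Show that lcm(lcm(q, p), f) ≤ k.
v = t and t = a, so v = a. a = k, so v = k. q | v and p | v, thus lcm(q, p) | v. From f | v, lcm(lcm(q, p), f) | v. Because v > 0, lcm(lcm(q, p), f) ≤ v. v = k, so lcm(lcm(q, p), f) ≤ k.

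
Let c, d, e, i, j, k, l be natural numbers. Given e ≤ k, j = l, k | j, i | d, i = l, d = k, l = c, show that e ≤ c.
j = l and k | j, so k | l. Since i = l and i | d, l | d. d = k, so l | k. k | l, so k = l. l = c, so k = c. e ≤ k, so e ≤ c.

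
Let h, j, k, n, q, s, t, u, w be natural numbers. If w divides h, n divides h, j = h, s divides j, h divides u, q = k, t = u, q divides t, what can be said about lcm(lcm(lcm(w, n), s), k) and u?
lcm(lcm(lcm(w, n), s), k) divides u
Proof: w divides h and n divides h, thus lcm(w, n) divides h. j = h and s divides j, therefore s divides h. Since lcm(w, n) divides h, lcm(lcm(w, n), s) divides h. h divides u, so lcm(lcm(w, n), s) divides u. Because t = u and q divides t, q divides u. q = k, so k divides u. From lcm(lcm(w, n), s) divides u, lcm(lcm(lcm(w, n), s), k) divides u.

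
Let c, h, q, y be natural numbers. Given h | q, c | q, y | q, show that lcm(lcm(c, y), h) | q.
c | q and y | q, hence lcm(c, y) | q. h | q, so lcm(lcm(c, y), h) | q.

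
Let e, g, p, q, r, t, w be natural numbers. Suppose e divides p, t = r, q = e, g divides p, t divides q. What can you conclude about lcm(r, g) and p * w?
lcm(r, g) divides p * w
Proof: q = e and t divides q, therefore t divides e. From e divides p, t divides p. Since t = r, r divides p. g divides p, so lcm(r, g) divides p. Then lcm(r, g) divides p * w.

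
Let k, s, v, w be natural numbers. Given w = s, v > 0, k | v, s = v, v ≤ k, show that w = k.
w = s and s = v, therefore w = v. k | v and v > 0, hence k ≤ v. Since v ≤ k, v = k. Since w = v, w = k.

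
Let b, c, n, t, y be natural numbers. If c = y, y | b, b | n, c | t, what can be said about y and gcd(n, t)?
y | gcd(n, t)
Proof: From y | b and b | n, y | n. c = y and c | t, thus y | t. y | n, so y | gcd(n, t).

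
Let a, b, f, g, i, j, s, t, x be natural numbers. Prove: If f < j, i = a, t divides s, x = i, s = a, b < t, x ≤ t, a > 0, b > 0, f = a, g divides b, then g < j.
Since s = a and t divides s, t divides a. a > 0, so t ≤ a. x = i and i = a, thus x = a. Since x ≤ t, a ≤ t. t ≤ a, so t = a. Because g divides b and b > 0, g ≤ b. b < t, so g < t. Because t = a, g < a. f = a and f < j, hence a < j. g < a, so g < j.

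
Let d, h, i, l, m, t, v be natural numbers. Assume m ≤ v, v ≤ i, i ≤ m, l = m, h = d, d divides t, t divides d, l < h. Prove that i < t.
From m ≤ v and v ≤ i, m ≤ i. i ≤ m, so m = i. d divides t and t divides d, therefore d = t. Since h = d, h = t. l < h, so l < t. Since l = m, m < t. m = i, so i < t.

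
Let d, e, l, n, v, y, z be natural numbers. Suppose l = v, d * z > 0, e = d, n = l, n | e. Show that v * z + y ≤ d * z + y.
n = l and l = v, hence n = v. e = d and n | e, therefore n | d. From n = v, v | d. Then v * z | d * z. d * z > 0, so v * z ≤ d * z. Then v * z + y ≤ d * z + y.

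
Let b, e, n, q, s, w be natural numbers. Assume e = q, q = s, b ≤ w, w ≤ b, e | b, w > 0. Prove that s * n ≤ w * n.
From e = q and q = s, e = s. Because b ≤ w and w ≤ b, b = w. e | b, so e | w. Since w > 0, e ≤ w. Since e = s, s ≤ w. Then s * n ≤ w * n.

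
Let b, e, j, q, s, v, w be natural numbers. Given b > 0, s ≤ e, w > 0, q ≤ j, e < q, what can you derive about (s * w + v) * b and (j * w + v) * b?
(s * w + v) * b < (j * w + v) * b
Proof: Because e < q and q ≤ j, e < j. Since s ≤ e, s < j. w > 0, so s * w < j * w. Then s * w + v < j * w + v. Since b > 0, (s * w + v) * b < (j * w + v) * b.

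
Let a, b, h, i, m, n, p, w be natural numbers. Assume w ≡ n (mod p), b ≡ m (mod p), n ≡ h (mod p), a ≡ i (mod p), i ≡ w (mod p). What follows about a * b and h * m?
a * b ≡ h * m (mod p)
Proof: a ≡ i (mod p) and i ≡ w (mod p), hence a ≡ w (mod p). From w ≡ n (mod p), a ≡ n (mod p). n ≡ h (mod p), so a ≡ h (mod p). b ≡ m (mod p), so a * b ≡ h * m (mod p).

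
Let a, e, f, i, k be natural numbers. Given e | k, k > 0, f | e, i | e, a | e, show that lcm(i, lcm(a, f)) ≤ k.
a | e and f | e, so lcm(a, f) | e. Since i | e, lcm(i, lcm(a, f)) | e. Since e | k, lcm(i, lcm(a, f)) | k. Since k > 0, lcm(i, lcm(a, f)) ≤ k.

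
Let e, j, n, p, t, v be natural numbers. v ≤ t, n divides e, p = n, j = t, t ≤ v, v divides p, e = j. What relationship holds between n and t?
n = t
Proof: e = j and j = t, so e = t. n divides e, so n divides t. From v ≤ t and t ≤ v, v = t. Because p = n and v divides p, v divides n. Since v = t, t divides n. n divides t, so n = t.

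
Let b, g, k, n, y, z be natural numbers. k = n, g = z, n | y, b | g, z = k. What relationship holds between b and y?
b | y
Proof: g = z and z = k, hence g = k. Since k = n, g = n. Because b | g, b | n. Since n | y, b | y.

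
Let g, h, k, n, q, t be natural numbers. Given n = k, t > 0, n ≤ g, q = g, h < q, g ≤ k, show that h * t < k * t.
Because n = k and n ≤ g, k ≤ g. Since g ≤ k, g = k. q = g, so q = k. Since h < q, h < k. Since t > 0, by multiplying by a positive, h * t < k * t.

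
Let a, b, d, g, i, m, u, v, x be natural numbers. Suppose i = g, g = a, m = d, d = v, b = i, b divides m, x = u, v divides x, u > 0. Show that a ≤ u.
i = g and g = a, therefore i = a. Since m = d and d = v, m = v. Since b = i and b divides m, i divides m. Because m = v, i divides v. Since x = u and v divides x, v divides u. i divides v, so i divides u. Because i = a, a divides u. u > 0, so a ≤ u.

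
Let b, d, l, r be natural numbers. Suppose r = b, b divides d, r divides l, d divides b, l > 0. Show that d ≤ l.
Because b divides d and d divides b, b = d. r = b and r divides l, thus b divides l. Since l > 0, b ≤ l. b = d, so d ≤ l.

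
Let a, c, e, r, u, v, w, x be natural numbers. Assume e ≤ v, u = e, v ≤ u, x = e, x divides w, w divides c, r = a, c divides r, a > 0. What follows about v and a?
v ≤ a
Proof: u = e and v ≤ u, therefore v ≤ e. e ≤ v, so e = v. x divides w and w divides c, therefore x divides c. x = e, so e divides c. Since r = a and c divides r, c divides a. e divides c, so e divides a. Since e = v, v divides a. a > 0, so v ≤ a.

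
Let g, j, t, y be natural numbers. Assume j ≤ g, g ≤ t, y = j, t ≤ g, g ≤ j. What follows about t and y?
t = y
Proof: Since j ≤ g and g ≤ j, j = g. y = j, so y = g. Because g ≤ t and t ≤ g, g = t. Because y = g, y = t. Then t = y.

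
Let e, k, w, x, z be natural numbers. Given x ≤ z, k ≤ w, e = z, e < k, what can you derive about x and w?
x < w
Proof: e = z and e < k, therefore z < k. Since x ≤ z, x < k. Since k ≤ w, x < w.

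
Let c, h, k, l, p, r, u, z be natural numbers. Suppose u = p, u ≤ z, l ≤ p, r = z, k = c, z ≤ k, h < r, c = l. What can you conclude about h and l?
h < l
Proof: k = c and c = l, thus k = l. z ≤ k, so z ≤ l. u = p and u ≤ z, hence p ≤ z. From l ≤ p, l ≤ z. From z ≤ l, z = l. r = z and h < r, so h < z. Since z = l, h < l.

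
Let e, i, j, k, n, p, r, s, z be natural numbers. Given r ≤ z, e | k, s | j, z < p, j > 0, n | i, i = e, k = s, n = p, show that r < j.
Because i = e and n | i, n | e. n = p, so p | e. k = s and e | k, therefore e | s. s | j, so e | j. Since p | e, p | j. j > 0, so p ≤ j. Since z < p, z < j. Since r ≤ z, r < j.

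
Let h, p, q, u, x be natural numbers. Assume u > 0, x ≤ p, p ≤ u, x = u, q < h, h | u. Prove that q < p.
x = u and x ≤ p, therefore u ≤ p. Since p ≤ u, u = p. From h | u and u > 0, h ≤ u. q < h, so q < u. Since u = p, q < p.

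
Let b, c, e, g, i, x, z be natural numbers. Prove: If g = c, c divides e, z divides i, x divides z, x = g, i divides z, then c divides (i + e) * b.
From z divides i and i divides z, z = i. x = g and x divides z, thus g divides z. Since g = c, c divides z. z = i, so c divides i. c divides e, so c divides i + e. Then c divides (i + e) * b.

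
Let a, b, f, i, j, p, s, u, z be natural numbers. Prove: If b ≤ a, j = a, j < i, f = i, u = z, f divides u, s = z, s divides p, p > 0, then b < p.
j = a and j < i, thus a < i. From b ≤ a, b < i. Since u = z and f divides u, f divides z. f = i, so i divides z. Since s = z and s divides p, z divides p. i divides z, so i divides p. Since p > 0, i ≤ p. Since b < i, b < p.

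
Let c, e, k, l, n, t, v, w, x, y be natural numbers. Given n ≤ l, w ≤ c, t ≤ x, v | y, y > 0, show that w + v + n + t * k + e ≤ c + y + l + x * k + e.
v | y and y > 0, thus v ≤ y. Since n ≤ l, v + n ≤ y + l. Since t ≤ x, t * k ≤ x * k. v + n ≤ y + l, so v + n + t * k ≤ y + l + x * k. Because w ≤ c, w + v + n + t * k ≤ c + y + l + x * k. Then w + v + n + t * k + e ≤ c + y + l + x * k + e.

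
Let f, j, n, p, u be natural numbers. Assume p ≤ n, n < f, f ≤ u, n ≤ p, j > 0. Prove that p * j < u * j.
n ≤ p and p ≤ n, hence n = p. Because n < f and f ≤ u, n < u. Since n = p, p < u. Using j > 0, by multiplying by a positive, p * j < u * j.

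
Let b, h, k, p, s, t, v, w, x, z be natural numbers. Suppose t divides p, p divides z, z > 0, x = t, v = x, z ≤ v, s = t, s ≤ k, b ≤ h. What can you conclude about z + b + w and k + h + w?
z + b + w ≤ k + h + w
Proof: From t divides p and p divides z, t divides z. z > 0, so t ≤ z. v = x and z ≤ v, therefore z ≤ x. x = t, so z ≤ t. t ≤ z, so t = z. Because s = t and s ≤ k, t ≤ k. Since t = z, z ≤ k. From b ≤ h, z + b ≤ k + h. Then z + b + w ≤ k + h + w.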